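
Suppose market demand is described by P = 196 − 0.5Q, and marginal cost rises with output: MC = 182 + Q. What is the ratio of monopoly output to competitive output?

Q_m/Q_c = 0.75

Monopoly sets MR = MC: 196 − Q = 182 + Q ⇒ Q = 7, P = 196 − 0.5·7 = 192.5.
Under competition P = MC: 196 − 0.5Q = 182 + Q ⇒ Q = 28/3, P = 574/3.
Ratio Q_m/Q_c = 7/(28/3) = 0.75.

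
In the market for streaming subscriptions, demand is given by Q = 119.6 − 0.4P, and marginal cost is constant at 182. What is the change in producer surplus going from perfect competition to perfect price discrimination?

Producer surplus rises by 2737.8

Inverting demand: P = 299 − 2.5Q.
Perfect competition: P = MC = 182, so 299 − 2.5Q = 182 and Q = 46.8.
PS = (182 − 182)·46.8 = 0.
With perfect price discrimination, output is the efficient level Q = 46.8 (where demand meets MC), but every buyer pays their willingness to pay: CS = 0 and PS = total surplus.
PS = ½·(299 − 182)·46.8 = 2737.8.
Change in producer surplus: 2737.8 − 0 = 2737.8.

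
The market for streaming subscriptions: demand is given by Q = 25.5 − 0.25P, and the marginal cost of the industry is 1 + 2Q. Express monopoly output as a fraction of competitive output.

Inverting demand: P = 102 − 4Q.
The monopolist equates marginal revenue to marginal cost: 102 − 8Q = 1 + 2Q, so Q = 10.1. From demand, P = 61.6.
Under competition P = MC: 102 − 4Q = 1 + 2Q ⇒ Q = 101/6, P = 104/3.
Ratio Q_m/Q_c = 10.1/(101/6) = 0.6.

Q_m/Q_c = 0.6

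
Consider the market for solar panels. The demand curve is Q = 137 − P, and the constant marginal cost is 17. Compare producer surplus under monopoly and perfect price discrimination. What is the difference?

PS rises by 3600

Inverting demand: P = 137 − Q.
A monopolist chooses Q where MR = MC. MR = 137 − 2Q; setting this equal to 17 gives Q = 60 and P = 77.
PS = (77 − 17)·60 = 3600.
Under first-degree price discrimination the firm charges each unit its demand price and produces up to where P = MC, i.e. Q = 120. Consumer surplus is zero; producer surplus equals total surplus.
PS = ½·(137 − 17)·120 = 7200.
Change in producer surplus: 7200 − 3600 = 3600.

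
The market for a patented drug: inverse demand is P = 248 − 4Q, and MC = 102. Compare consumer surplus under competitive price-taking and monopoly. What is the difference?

Perfect competition: P = MC = 102, so 248 − 4Q = 102 and Q = 36.5.
CS = ½·(248 − 102)·36.5 = 2664.5.
Monopoly sets MR = MC: 248 − 8Q = 102 ⇒ Q = 18.25, P = 248 − 4·18.25 = 175.
CS = ½·(248 − 175)·18.25 = 666.125.
Change in consumer surplus: 666.125 − 2664.5 = −1998.375.

Consumer surplus falls by 1998.375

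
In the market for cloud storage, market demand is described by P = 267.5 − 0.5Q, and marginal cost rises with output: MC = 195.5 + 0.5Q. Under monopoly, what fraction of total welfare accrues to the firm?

Monopoly sets MR = MC: 267.5 − Q = 195.5 + 0.5Q ⇒ Q = 48, P = 267.5 − 0.5·48 = 243.5.
CS = ½·(267.5 − 243.5)·48 = 576.
PS = P·Q − VC(Q) = 243.5·48 − (195.5·48 + ½·0.5·48²) = 1728.
Share captured = PS/TS = 1728/2304 = 0.75.

PS/TS = 0.75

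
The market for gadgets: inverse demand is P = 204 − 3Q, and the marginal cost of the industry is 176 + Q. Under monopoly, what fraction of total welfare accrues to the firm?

The monopolist equates marginal revenue to marginal cost: 204 − 6Q = 176 + Q, so Q = 4. From demand, P = 192.
CS = ½·(204 − 192)·4 = 24.
PS = P·Q − VC(Q) = 192·4 − (176·4 + ½·1·4²) = 56.
Share captured = PS/TS = 56/80 = 0.7.

PS/TS = 0.7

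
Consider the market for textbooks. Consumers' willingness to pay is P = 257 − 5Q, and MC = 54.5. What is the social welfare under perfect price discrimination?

TS = 4100.625

A perfectly discriminating monopolist sells every unit with P(Q) ≥ MC(Q), so output equals the competitive quantity Q = 40.5. Each buyer pays their reservation price, so CS = 0 and the firm captures all surplus.
TS = 4100.625 (equal to competitive TS).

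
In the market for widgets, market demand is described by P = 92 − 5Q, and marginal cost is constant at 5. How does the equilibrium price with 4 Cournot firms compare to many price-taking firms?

With 4 symmetric Cournot firms, each firm's FOC gives 92 − 25q = 5, so q = 3.48, Q = 4·3.48 = 13.92, and P = 22.4.
Under competition P = MC = 5, so Q = (92 − 5)/5 = 17.4.

Cournot: P = 22.4; Competition: P = 5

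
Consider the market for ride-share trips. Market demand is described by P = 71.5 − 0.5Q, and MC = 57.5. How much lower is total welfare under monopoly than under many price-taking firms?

Total welfare falls by 49

Perfect competition: P = MC = 57.5, so 71.5 − 0.5Q = 57.5 and Q = 28.
CS = ½·(71.5 − 57.5)·28 = 196; PS = (57.5 − 57.5)·28 = 0; TS = 196.
A monopolist chooses Q where MR = MC. MR = 71.5 − Q; setting this equal to 57.5 gives Q = 14 and P = 64.5.
CS = ½·(71.5 − 64.5)·14 = 49; PS = (64.5 − 57.5)·14 = 98; TS = 147.
Change in total welfare: 147 − 196 = −49.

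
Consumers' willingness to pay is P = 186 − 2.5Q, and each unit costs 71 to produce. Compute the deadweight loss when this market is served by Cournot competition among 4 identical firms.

DWL = 105.8

Perfect competition: P = MC = 71, so 186 − 2.5Q = 71 and Q = 46.
In a 4-firm Cournot equilibrium, symmetry and the first-order condition give q = (186 − 71)/(12.5) = 9.2. So Q = 36.8 and P = 94.
DWL is the triangle between Q = 36.8 and Q = 46: ½·(46 − 36.8)·(94 − 71) = 105.8.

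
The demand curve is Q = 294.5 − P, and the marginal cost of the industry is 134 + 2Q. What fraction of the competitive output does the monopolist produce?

Q_m/Q_c = 0.75

Inverting demand: P = 294.5 − Q.
A monopolist chooses Q where MR = MC. MR = 294.5 − 2Q; setting this equal to 134 + 2Q gives Q = 40.125 and P = 254.375.
Under competition P = MC: 294.5 − Q = 134 + 2Q ⇒ Q = 53.5, P = 241.
Ratio Q_m/Q_c = 40.125/53.5 = 0.75.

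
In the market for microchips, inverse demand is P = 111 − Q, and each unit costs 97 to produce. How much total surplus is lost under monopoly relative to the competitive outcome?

Under competition P = MC = 97, so Q = (111 − 97)/1 = 14.
The monopolist equates marginal revenue to marginal cost: 111 − 2Q = 97, so Q = 7. From demand, P = 104.
DWL is the triangle between Q = 7 and Q = 14: ½·(14 − 7)·(104 − 97) = 24.5.

DWL = 24.5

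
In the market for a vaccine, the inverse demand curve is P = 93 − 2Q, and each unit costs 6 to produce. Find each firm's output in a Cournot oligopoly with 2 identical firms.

q_i = 14.5

With 2 symmetric Cournot firms, each firm's FOC gives 93 − 6q = 6, so q = 14.5, Q = 2·14.5 = 29, and P = 35.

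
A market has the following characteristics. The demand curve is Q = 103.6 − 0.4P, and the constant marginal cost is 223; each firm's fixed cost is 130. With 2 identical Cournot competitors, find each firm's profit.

π_i = −72.4

Inverting demand: P = 259 − 2.5Q.
In a 2-firm Cournot equilibrium, symmetry and the first-order condition give q = (259 − 223)/(7.5) = 4.8. So Q = 9.6 and P = 235.
Each firm's profit = (235 − 223)·4.8 − 130 = −72.4.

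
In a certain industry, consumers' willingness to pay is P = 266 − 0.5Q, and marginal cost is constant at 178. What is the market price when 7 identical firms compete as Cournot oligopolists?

P = 189

In a 7-firm Cournot equilibrium, symmetry and the first-order condition give q = (266 − 178)/(4) = 22. So Q = 154 and P = 189.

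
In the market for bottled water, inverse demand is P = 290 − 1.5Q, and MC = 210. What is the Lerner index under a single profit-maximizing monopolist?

Lerner index = 0.16

A monopolist chooses Q where MR = MC. MR = 290 − 3Q; setting this equal to 210 gives Q = 80/3 and P = 250.
Lerner index = (P − MC)/P = (250 − 210)/250 = 0.16.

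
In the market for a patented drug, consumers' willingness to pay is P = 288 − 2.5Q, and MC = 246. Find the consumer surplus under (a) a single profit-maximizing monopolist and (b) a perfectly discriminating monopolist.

Monopoly: CS = 88.2; Perfect PD: CS = 0

The monopolist equates marginal revenue to marginal cost: 288 − 5Q = 246, so Q = 8.4. From demand, P = 267.
CS = ½·(288 − 267)·8.4 = 88.2.
With perfect price discrimination, output is the efficient level Q = 16.8 (where demand meets MC), but every buyer pays their willingness to pay: CS = 0 and PS = total surplus.
CS = 0.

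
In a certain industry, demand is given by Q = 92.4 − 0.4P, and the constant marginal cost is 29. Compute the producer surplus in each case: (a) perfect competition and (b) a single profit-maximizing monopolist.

Competition: PS = 0; Monopoly: PS = 4080.4

Inverting demand: P = 231 − 2.5Q.
Perfect competition: P = MC = 29, so 231 − 2.5Q = 29 and Q = 80.8.
PS = (29 − 29)·80.8 = 0.
Monopoly sets MR = MC: 231 − 5Q = 29 ⇒ Q = 40.4, P = 231 − 2.5·40.4 = 130.
PS = (130 − 29)·40.4 = 4080.4.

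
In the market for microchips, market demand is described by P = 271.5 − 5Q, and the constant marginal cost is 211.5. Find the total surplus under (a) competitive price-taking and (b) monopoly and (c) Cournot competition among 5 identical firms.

Competitive firms price at marginal cost: P = 211.5, giving Q = 12.
CS = ½·(271.5 − 211.5)·12 = 360; PS = (211.5 − 211.5)·12 = 0; TS = 360.
A monopolist chooses Q where MR = MC. MR = 271.5 − 10Q; setting this equal to 211.5 gives Q = 6 and P = 241.5.
CS = ½·(271.5 − 241.5)·6 = 90; PS = (241.5 − 211.5)·6 = 180; TS = 270.
Cournot with 5 identical firms: the symmetric best-response condition is 271.5 − 30q = 211.5. Each firm produces q = 2, total output Q = 10, price P = 221.5.
CS = ½·(271.5 − 221.5)·10 = 250; PS = (221.5 − 211.5)·10 = 100; TS = 350.

Competition: TS = 360; Monopoly: TS = 270; Cournot: TS = 350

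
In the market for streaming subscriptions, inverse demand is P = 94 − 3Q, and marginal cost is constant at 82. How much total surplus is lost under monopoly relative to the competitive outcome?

DWL = 6

Under competition P = MC = 82, so Q = (94 − 82)/3 = 4.
Monopoly sets MR = MC: 94 − 6Q = 82 ⇒ Q = 2, P = 94 − 3·2 = 88.
DWL is the triangle between Q = 2 and Q = 4: ½·(4 − 2)·(88 − 82) = 6.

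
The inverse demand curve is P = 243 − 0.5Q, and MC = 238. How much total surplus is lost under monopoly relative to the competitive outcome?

Competitive firms price at marginal cost: P = 238, giving Q = 10.
Monopoly sets MR = MC: 243 − Q = 238 ⇒ Q = 5, P = 243 − 0.5·5 = 240.5.
DWL is the triangle between Q = 5 and Q = 10: ½·(10 − 5)·(240.5 − 238) = 6.25.

DWL = 6.25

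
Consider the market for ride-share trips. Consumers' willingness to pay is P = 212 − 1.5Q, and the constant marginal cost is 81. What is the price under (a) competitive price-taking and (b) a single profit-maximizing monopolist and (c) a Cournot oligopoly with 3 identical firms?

Perfect competition: P = MC = 81, so 212 − 1.5Q = 81 and Q = 262/3.
Monopoly sets MR = MC: 212 − 3Q = 81 ⇒ Q = 131/3, P = 212 − 1.5·131/3 = 146.5.
Cournot with 3 identical firms: the symmetric best-response condition is 212 − 6q = 81. Each firm produces q = 131/6, total output Q = 65.5, price P = 113.75.

Competition: P = 81; Monopoly: P = 146.5; Cournot: P = 113.75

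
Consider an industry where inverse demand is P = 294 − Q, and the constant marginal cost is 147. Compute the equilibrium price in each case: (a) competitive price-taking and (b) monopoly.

Competition: P = 147; Monopoly: P = 220.5

Competitive firms price at marginal cost: P = 147, giving Q = 147.
The monopolist equates marginal revenue to marginal cost: 294 − 2Q = 147, so Q = 73.5. From demand, P = 220.5.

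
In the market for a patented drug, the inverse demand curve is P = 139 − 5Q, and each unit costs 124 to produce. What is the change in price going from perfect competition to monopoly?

P rises by 7.5

Competitive firms price at marginal cost: P = 124, giving Q = 3.
Monopoly sets MR = MC: 139 − 10Q = 124 ⇒ Q = 1.5, P = 139 − 5·1.5 = 131.5.
Change in price: 131.5 − 124 = 7.5.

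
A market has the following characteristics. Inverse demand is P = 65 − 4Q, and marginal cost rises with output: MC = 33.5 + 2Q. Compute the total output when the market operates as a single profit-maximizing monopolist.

Monopoly sets MR = MC: 65 − 8Q = 33.5 + 2Q ⇒ Q = 3.15, P = 65 − 4·3.15 = 52.4.

Q = 3.15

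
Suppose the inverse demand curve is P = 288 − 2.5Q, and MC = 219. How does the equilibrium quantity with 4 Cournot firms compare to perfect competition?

With 4 symmetric Cournot firms, each firm's FOC gives 288 − 12.5q = 219, so q = 5.52, Q = 4·5.52 = 22.08, and P = 232.8.
Perfect competition: P = MC = 219, so 288 − 2.5Q = 219 and Q = 27.6.

Cournot: Q = 22.08; Competition: Q = 27.6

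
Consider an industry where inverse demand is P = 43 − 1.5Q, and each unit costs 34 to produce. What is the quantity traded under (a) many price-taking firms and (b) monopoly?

Competitive firms price at marginal cost: P = 34, giving Q = 6.
Monopoly sets MR = MC: 43 − 3Q = 34 ⇒ Q = 3, P = 43 − 1.5·3 = 38.5.

Competition: Q = 6; Monopoly: Q = 3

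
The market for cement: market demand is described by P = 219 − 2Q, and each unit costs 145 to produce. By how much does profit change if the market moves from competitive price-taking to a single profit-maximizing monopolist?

π rises by 684.5

Under competition P = MC = 145, so Q = (219 − 145)/2 = 37.
Profit = (145 − 145)·37 = 0.
A monopolist chooses Q where MR = MC. MR = 219 − 4Q; setting this equal to 145 gives Q = 18.5 and P = 182.
Profit = (182 − 145)·18.5 = 684.5.
Change in profit: 684.5 − 0 = 684.5.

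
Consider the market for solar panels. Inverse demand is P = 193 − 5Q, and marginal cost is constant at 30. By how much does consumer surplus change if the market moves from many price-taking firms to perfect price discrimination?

Consumer surplus falls by 2656.9

Under competition P = MC = 30, so Q = (193 − 30)/5 = 32.6.
CS = ½·(193 − 30)·32.6 = 2656.9.
Under first-degree price discrimination the firm charges each unit its demand price and produces up to where P = MC, i.e. Q = 32.6. Consumer surplus is zero; producer surplus equals total surplus.
CS = 0.
Change in consumer surplus: 0 − 2656.9 = −2656.9.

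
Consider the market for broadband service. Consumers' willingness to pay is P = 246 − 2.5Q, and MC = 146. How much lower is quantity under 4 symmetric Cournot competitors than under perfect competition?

Q falls by 8

Under competition P = MC = 146, so Q = (246 − 146)/2.5 = 40.
With 4 symmetric Cournot firms, each firm's FOC gives 246 − 12.5q = 146, so q = 8, Q = 4·8 = 32, and P = 166.
Change in quantity: 32 − 40 = −8.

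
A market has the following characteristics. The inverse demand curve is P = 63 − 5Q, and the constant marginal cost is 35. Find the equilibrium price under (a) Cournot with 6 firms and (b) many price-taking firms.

Cournot: P = 39; Competition: P = 35

With 6 symmetric Cournot firms, each firm's FOC gives 63 − 35q = 35, so q = 0.8, Q = 6·0.8 = 4.8, and P = 39.
Competitive firms price at marginal cost: P = 35, giving Q = 5.6.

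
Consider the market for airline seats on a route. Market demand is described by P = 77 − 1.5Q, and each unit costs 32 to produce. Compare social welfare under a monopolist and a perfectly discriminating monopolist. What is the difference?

Social welfare rises by 168.75

The monopolist equates marginal revenue to marginal cost: 77 − 3Q = 32, so Q = 15. From demand, P = 54.5.
CS = ½·(77 − 54.5)·15 = 168.75; PS = (54.5 − 32)·15 = 337.5; TS = 506.25.
A perfectly discriminating monopolist sells every unit with P(Q) ≥ MC(Q), so output equals the competitive quantity Q = 30. Each buyer pays their reservation price, so CS = 0 and the firm captures all surplus.
TS = 675 (equal to competitive TS).
Change in social welfare: 675 − 506.25 = 168.75.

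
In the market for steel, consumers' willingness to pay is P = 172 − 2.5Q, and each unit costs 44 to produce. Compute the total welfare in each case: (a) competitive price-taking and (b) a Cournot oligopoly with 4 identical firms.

Competition: TS = 3276.8; Cournot: TS = 3145.728

Perfect competition: P = MC = 44, so 172 − 2.5Q = 44 and Q = 51.2.
CS = ½·(172 − 44)·51.2 = 3276.8; PS = (44 − 44)·51.2 = 0; TS = 3276.8.
With 4 symmetric Cournot firms, each firm's FOC gives 172 − 12.5q = 44, so q = 10.24, Q = 4·10.24 = 40.96, and P = 69.6.
CS = ½·(172 − 69.6)·40.96 = 2097.152; PS = (69.6 − 44)·40.96 = 1048.576; TS = 3145.728.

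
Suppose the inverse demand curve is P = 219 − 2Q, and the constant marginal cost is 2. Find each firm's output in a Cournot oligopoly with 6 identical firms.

With 6 symmetric Cournot firms, each firm's FOC gives 219 − 14q = 2, so q = 15.5, Q = 6·15.5 = 93, and P = 33.

q_i = 15.5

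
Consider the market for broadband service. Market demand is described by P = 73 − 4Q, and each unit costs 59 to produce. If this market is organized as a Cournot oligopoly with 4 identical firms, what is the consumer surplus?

With 4 symmetric Cournot firms, each firm's FOC gives 73 − 20q = 59, so q = 0.7, Q = 4·0.7 = 2.8, and P = 61.8.
CS = ½·(73 − 61.8)·2.8 = 15.68.

CS = 15.68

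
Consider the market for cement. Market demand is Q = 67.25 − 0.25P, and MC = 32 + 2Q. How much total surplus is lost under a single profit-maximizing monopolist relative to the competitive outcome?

DWL = 748.92

Inverting demand: P = 269 − 4Q.
Under competition P = MC: 269 − 4Q = 32 + 2Q ⇒ Q = 39.5, P = 111.
The monopolist equates marginal revenue to marginal cost: 269 − 8Q = 32 + 2Q, so Q = 23.7. From demand, P = 174.2.
CS = ½·(269 − 111)·39.5 = 3120.5; PS = (111·39.5 − 32·39.5 − ½·2·39.5²) = 1560.25; TS = 4680.75.
CS = ½·(269 − 174.2)·23.7 = 1123.38; PS = (174.2·23.7 − 32·23.7 − ½·2·23.7²) = 2808.45; TS = 3931.83.
DWL = 4680.75 − 3931.83 = 748.92.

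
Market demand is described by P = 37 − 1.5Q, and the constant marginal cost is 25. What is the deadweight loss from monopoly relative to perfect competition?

DWL = 12

Competitive firms price at marginal cost: P = 25, giving Q = 8.
A monopolist chooses Q where MR = MC. MR = 37 − 3Q; setting this equal to 25 gives Q = 4 and P = 31.
DWL is the triangle between Q = 4 and Q = 8: ½·(8 − 4)·(31 − 25) = 12.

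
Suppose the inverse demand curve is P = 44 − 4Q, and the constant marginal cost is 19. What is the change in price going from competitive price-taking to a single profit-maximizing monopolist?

Perfect competition: P = MC = 19, so 44 − 4Q = 19 and Q = 6.25.
Monopoly sets MR = MC: 44 − 8Q = 19 ⇒ Q = 3.125, P = 44 − 4·3.125 = 31.5.
Change in price: 31.5 − 19 = 12.5.

Price rises by 12.5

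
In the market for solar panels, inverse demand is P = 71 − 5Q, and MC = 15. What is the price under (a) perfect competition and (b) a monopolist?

Competition: P = 15; Monopoly: P = 43

Perfect competition: P = MC = 15, so 71 − 5Q = 15 and Q = 11.2.
Monopoly sets MR = MC: 71 − 10Q = 15 ⇒ Q = 5.6, P = 71 − 5·5.6 = 43.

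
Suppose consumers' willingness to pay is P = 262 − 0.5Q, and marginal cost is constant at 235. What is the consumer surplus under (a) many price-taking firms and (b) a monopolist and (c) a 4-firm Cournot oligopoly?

Under competition P = MC = 235, so Q = (262 − 235)/0.5 = 54.
CS = ½·(262 − 235)·54 = 729.
The monopolist equates marginal revenue to marginal cost: 262 − Q = 235, so Q = 27. From demand, P = 248.5.
CS = ½·(262 − 248.5)·27 = 182.25.
Cournot with 4 identical firms: the symmetric best-response condition is 262 − 2.5q = 235. Each firm produces q = 10.8, total output Q = 43.2, price P = 240.4.
CS = ½·(262 − 240.4)·43.2 = 466.56.

Competition: CS = 729; Monopoly: CS = 182.25; Cournot: CS = 466.56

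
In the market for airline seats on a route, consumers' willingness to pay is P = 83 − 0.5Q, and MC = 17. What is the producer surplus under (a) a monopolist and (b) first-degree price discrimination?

Monopoly: PS = 2178; Perfect PD: PS = 4356

A monopolist chooses Q where MR = MC. MR = 83 − Q; setting this equal to 17 gives Q = 66 and P = 50.
PS = (50 − 17)·66 = 2178.
With perfect price discrimination, output is the efficient level Q = 132 (where demand meets MC), but every buyer pays their willingness to pay: CS = 0 and PS = total surplus.
PS = ½·(83 − 17)·132 = 4356.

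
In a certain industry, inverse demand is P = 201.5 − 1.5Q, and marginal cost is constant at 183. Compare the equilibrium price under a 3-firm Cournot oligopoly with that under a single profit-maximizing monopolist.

In a 3-firm Cournot equilibrium, symmetry and the first-order condition give q = (201.5 − 183)/(6) = 37/12. So Q = 9.25 and P = 187.625.
Monopoly sets MR = MC: 201.5 − 3Q = 183 ⇒ Q = 37/6, P = 201.5 − 1.5·37/6 = 192.25.

Cournot: P = 187.625; Monopoly: P = 192.25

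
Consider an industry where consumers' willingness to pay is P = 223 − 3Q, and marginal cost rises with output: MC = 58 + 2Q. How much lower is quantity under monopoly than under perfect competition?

Under competition P = MC: 223 − 3Q = 58 + 2Q ⇒ Q = 33, P = 124.
A monopolist chooses Q where MR = MC. MR = 223 − 6Q; setting this equal to 58 + 2Q gives Q = 20.625 and P = 161.125.
Change in quantity: 20.625 − 33 = −12.375.

Quantity falls by 12.375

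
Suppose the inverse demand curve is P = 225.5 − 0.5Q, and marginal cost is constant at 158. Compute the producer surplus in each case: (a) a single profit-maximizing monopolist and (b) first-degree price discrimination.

Monopoly sets MR = MC: 225.5 − Q = 158 ⇒ Q = 67.5, P = 225.5 − 0.5·67.5 = 191.75.
PS = (191.75 − 158)·67.5 = 2278.125.
With perfect price discrimination, output is the efficient level Q = 135 (where demand meets MC), but every buyer pays their willingness to pay: CS = 0 and PS = total surplus.
PS = ½·(225.5 − 158)·135 = 4556.25.

Monopoly: PS = 2278.125; Perfect PD: PS = 4556.25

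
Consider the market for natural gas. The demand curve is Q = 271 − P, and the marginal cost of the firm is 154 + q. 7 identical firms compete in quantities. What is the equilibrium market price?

Inverting demand: P = 271 − Q.
In a 7-firm Cournot equilibrium, symmetry and the first-order condition give q = (271 − 154)/(9) = 13. So Q = 91 and P = 180.

P = 180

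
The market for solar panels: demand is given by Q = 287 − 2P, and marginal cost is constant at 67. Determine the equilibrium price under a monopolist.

Inverting demand: P = 143.5 − 0.5Q.
The monopolist equates marginal revenue to marginal cost: 143.5 − Q = 67, so Q = 76.5. From demand, P = 105.25.

P = 105.25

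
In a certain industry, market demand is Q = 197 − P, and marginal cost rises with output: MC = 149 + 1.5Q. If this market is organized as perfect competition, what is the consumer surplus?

Inverting demand: P = 197 − Q.
Under competition P = MC: 197 − Q = 149 + 1.5Q ⇒ Q = 19.2, P = 177.8.
CS = ½·(197 − 177.8)·19.2 = 184.32.

CS = 184.32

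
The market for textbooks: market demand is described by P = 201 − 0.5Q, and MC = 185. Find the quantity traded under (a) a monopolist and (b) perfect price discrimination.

A monopolist chooses Q where MR = MC. MR = 201 − Q; setting this equal to 185 gives Q = 16 and P = 193.
With perfect price discrimination, output is the efficient level Q = 32 (where demand meets MC), but every buyer pays their willingness to pay: CS = 0 and PS = total surplus.

Monopoly: Q = 16; Perfect PD: Q = 32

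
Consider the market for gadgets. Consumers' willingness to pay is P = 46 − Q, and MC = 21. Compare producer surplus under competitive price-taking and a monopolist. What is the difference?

Perfect competition: P = MC = 21, so 46 − Q = 21 and Q = 25.
PS = (21 − 21)·25 = 0.
Monopoly sets MR = MC: 46 − 2Q = 21 ⇒ Q = 12.5, P = 46 − 12.5 = 33.5.
PS = (33.5 − 21)·12.5 = 156.25.
Change in producer surplus: 156.25 − 0 = 156.25.

Producer surplus rises by 156.25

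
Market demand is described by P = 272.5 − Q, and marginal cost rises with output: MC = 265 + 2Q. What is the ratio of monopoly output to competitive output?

Q_m/Q_c = 0.75

The monopolist equates marginal revenue to marginal cost: 272.5 − 2Q = 265 + 2Q, so Q = 1.875. From demand, P = 270.625.
Under competition P = MC: 272.5 − Q = 265 + 2Q ⇒ Q = 2.5, P = 270.
Ratio Q_m/Q_c = 1.875/2.5 = 0.75.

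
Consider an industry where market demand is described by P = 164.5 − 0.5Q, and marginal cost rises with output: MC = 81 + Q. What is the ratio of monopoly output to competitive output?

Monopoly sets MR = MC: 164.5 − Q = 81 + Q ⇒ Q = 41.75, P = 164.5 − 0.5·41.75 = 143.625.
Competitive equilibrium sets price equal to marginal cost: 164.5 − 0.5Q = 81 + Q, so Q = 167/3 and P = 410/3.
Ratio Q_m/Q_c = 41.75/(167/3) = 0.75.

Q_m/Q_c = 0.75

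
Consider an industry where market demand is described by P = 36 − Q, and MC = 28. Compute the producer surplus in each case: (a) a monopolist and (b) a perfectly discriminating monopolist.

Monopoly: PS = 16; Perfect PD: PS = 32

Monopoly sets MR = MC: 36 − 2Q = 28 ⇒ Q = 4, P = 36 − 4 = 32.
PS = (32 − 28)·4 = 16.
Under first-degree price discrimination the firm charges each unit its demand price and produces up to where P = MC, i.e. Q = 8. Consumer surplus is zero; producer surplus equals total surplus.
PS = ½·(36 − 28)·8 = 32.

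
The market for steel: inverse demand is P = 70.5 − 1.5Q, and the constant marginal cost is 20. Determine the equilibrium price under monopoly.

P = 45.25

Monopoly sets MR = MC: 70.5 − 3Q = 20 ⇒ Q = 101/6, P = 70.5 − 1.5·101/6 = 45.25.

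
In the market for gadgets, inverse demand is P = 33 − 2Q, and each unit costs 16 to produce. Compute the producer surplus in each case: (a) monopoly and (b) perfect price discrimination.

Monopoly: PS = 36.125; Perfect PD: PS = 72.25

Monopoly sets MR = MC: 33 − 4Q = 16 ⇒ Q = 4.25, P = 33 − 2·4.25 = 24.5.
PS = (24.5 − 16)·4.25 = 36.125.
A perfectly discriminating monopolist sells every unit with P(Q) ≥ MC(Q), so output equals the competitive quantity Q = 8.5. Each buyer pays their reservation price, so CS = 0 and the firm captures all surplus.
PS = ½·(33 − 16)·8.5 = 72.25.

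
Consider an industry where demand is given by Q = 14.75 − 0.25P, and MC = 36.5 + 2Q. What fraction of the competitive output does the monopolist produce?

Q_m/Q_c = 0.6

Inverting demand: P = 59 − 4Q.
Monopoly sets MR = MC: 59 − 8Q = 36.5 + 2Q ⇒ Q = 2.25, P = 59 − 4·2.25 = 50.
Under competition P = MC: 59 − 4Q = 36.5 + 2Q ⇒ Q = 3.75, P = 44.
Ratio Q_m/Q_c = 2.25/3.75 = 0.6.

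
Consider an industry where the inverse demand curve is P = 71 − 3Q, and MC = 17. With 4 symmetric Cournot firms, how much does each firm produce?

q_i = 3.6

With 4 symmetric Cournot firms, each firm's FOC gives 71 − 15q = 17, so q = 3.6, Q = 4·3.6 = 14.4, and P = 27.8.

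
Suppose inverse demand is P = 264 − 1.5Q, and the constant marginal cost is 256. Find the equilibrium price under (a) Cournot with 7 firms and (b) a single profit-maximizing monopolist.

With 7 symmetric Cournot firms, each firm's FOC gives 264 − 12q = 256, so q = 2/3, Q = 7·2/3 = 14/3, and P = 257.
A monopolist chooses Q where MR = MC. MR = 264 − 3Q; setting this equal to 256 gives Q = 8/3 and P = 260.

Cournot: P = 257; Monopoly: P = 260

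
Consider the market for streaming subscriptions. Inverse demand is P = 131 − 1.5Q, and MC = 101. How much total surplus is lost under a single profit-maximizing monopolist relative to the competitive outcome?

Competitive firms price at marginal cost: P = 101, giving Q = 20.
A monopolist chooses Q where MR = MC. MR = 131 − 3Q; setting this equal to 101 gives Q = 10 and P = 116.
DWL is the triangle between Q = 10 and Q = 20: ½·(20 − 10)·(116 − 101) = 75.

DWL = 75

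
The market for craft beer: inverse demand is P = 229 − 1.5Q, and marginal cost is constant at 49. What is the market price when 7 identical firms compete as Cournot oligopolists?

P = 71.5

With 7 symmetric Cournot firms, each firm's FOC gives 229 − 12q = 49, so q = 15, Q = 7·15 = 105, and P = 71.5.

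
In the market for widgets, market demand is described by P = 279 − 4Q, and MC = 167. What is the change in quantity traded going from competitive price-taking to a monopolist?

Competitive firms price at marginal cost: P = 167, giving Q = 28.
Monopoly sets MR = MC: 279 − 8Q = 167 ⇒ Q = 14, P = 279 − 4·14 = 223.
Change in quantity traded: 14 − 28 = −14.

Q falls by 14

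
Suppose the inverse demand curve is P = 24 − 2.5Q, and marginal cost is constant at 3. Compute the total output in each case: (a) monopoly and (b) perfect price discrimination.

A monopolist chooses Q where MR = MC. MR = 24 − 5Q; setting this equal to 3 gives Q = 4.2 and P = 13.5.
A perfectly discriminating monopolist sells every unit with P(Q) ≥ MC(Q), so output equals the competitive quantity Q = 8.4. Each buyer pays their reservation price, so CS = 0 and the firm captures all surplus.

Monopoly: Q = 4.2; Perfect PD: Q = 8.4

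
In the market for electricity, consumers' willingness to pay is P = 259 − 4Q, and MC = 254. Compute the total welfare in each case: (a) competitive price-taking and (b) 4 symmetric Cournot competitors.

Competition: TS = 3.125; Cournot: TS = 3

Competitive firms price at marginal cost: P = 254, giving Q = 1.25.
CS = ½·(259 − 254)·1.25 = 3.125; PS = (254 − 254)·1.25 = 0; TS = 3.125.
In a 4-firm Cournot equilibrium, symmetry and the first-order condition give q = (259 − 254)/(20) = 0.25. So Q = 1 and P = 255.
CS = ½·(259 − 255)·1 = 2; PS = (255 − 254)·1 = 1; TS = 3.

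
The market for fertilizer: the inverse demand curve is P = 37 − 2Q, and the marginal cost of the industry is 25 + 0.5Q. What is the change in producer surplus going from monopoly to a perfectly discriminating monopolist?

The monopolist equates marginal revenue to marginal cost: 37 − 4Q = 25 + 0.5Q, so Q = 8/3. From demand, P = 95/3.
PS = P·Q − VC(Q) = 95/3·8/3 − (25·8/3 + ½·0.5·(8/3)²) = 16.
A perfectly discriminating monopolist sells every unit with P(Q) ≥ MC(Q), so output equals the competitive quantity Q = 4.8. Each buyer pays their reservation price, so CS = 0 and the firm captures all surplus.
PS = ½·(37 − 25)·4.8 = 28.8.
Change in producer surplus: 28.8 − 16 = 12.8.

PS rises by 12.8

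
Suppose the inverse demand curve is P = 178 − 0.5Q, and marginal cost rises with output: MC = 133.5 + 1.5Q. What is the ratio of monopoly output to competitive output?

Monopoly sets MR = MC: 178 − Q = 133.5 + 1.5Q ⇒ Q = 17.8, P = 178 − 0.5·17.8 = 169.1.
Under competition P = MC: 178 − 0.5Q = 133.5 + 1.5Q ⇒ Q = 22.25, P = 166.875.
Ratio Q_m/Q_c = 17.8/22.25 = 0.8.

Q_m/Q_c = 0.8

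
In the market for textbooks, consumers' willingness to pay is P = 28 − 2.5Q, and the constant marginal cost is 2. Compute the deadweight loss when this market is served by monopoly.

Competitive firms price at marginal cost: P = 2, giving Q = 10.4.
A monopolist chooses Q where MR = MC. MR = 28 − 5Q; setting this equal to 2 gives Q = 5.2 and P = 15.
DWL is the triangle between Q = 5.2 and Q = 10.4: ½·(10.4 − 5.2)·(15 − 2) = 33.8.

DWL = 33.8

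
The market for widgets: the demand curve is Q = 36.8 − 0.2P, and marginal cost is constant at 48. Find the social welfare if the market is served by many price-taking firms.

TS = 1849.6

Inverting demand: P = 184 − 5Q.
Competitive firms price at marginal cost: P = 48, giving Q = 27.2.
CS = ½·(184 − 48)·27.2 = 1849.6; PS = (48 − 48)·27.2 = 0; TS = 1849.6.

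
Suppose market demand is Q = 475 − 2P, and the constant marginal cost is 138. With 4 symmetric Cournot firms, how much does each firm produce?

Inverting demand: P = 237.5 − 0.5Q.
With 4 symmetric Cournot firms, each firm's FOC gives 237.5 − 2.5q = 138, so q = 39.8, Q = 4·39.8 = 159.2, and P = 157.9.

q_i = 39.8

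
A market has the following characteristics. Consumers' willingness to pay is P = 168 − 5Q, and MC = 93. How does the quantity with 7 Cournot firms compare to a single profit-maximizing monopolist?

Cournot: Q = 13.125; Monopoly: Q = 7.5

In a 7-firm Cournot equilibrium, symmetry and the first-order condition give q = (168 − 93)/(40) = 1.875. So Q = 13.125 and P = 102.375.
A monopolist chooses Q where MR = MC. MR = 168 − 10Q; setting this equal to 93 gives Q = 7.5 and P = 130.5.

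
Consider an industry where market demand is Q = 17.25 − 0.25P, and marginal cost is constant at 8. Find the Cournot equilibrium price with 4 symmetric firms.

P = 20.2

Inverting demand: P = 69 − 4Q.
Cournot with 4 identical firms: the symmetric best-response condition is 69 − 20q = 8. Each firm produces q = 3.05, total output Q = 12.2, price P = 20.2.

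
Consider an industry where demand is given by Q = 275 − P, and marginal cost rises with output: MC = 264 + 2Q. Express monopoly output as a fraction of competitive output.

Q_m/Q_c = 0.75

Inverting demand: P = 275 − Q.
A monopolist chooses Q where MR = MC. MR = 275 − 2Q; setting this equal to 264 + 2Q gives Q = 2.75 and P = 272.25.
Competitive equilibrium sets price equal to marginal cost: 275 − Q = 264 + 2Q, so Q = 11/3 and P = 814/3.
Ratio Q_m/Q_c = 2.75/(11/3) = 0.75.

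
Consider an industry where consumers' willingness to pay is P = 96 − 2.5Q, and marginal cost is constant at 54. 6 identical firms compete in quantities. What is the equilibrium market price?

With 6 symmetric Cournot firms, each firm's FOC gives 96 − 17.5q = 54, so q = 2.4, Q = 6·2.4 = 14.4, and P = 60.

P = 60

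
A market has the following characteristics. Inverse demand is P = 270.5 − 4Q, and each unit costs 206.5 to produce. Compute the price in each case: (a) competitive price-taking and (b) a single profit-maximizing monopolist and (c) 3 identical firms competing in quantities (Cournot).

Perfect competition: P = MC = 206.5, so 270.5 − 4Q = 206.5 and Q = 16.
A monopolist chooses Q where MR = MC. MR = 270.5 − 8Q; setting this equal to 206.5 gives Q = 8 and P = 238.5.
With 3 symmetric Cournot firms, each firm's FOC gives 270.5 − 16q = 206.5, so q = 4, Q = 3·4 = 12, and P = 222.5.

Competition: P = 206.5; Monopoly: P = 238.5; Cournot: P = 222.5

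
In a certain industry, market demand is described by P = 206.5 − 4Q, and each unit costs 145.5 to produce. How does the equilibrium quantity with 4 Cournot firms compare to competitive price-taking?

Cournot: Q = 12.2; Competition: Q = 15.25

With 4 symmetric Cournot firms, each firm's FOC gives 206.5 − 20q = 145.5, so q = 3.05, Q = 4·3.05 = 12.2, and P = 157.7.
Perfect competition: P = MC = 145.5, so 206.5 − 4Q = 145.5 and Q = 15.25.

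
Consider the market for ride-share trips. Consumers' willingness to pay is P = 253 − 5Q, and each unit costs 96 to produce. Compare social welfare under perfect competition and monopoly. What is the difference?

Competitive firms price at marginal cost: P = 96, giving Q = 31.4.
CS = ½·(253 − 96)·31.4 = 2464.9; PS = (96 − 96)·31.4 = 0; TS = 2464.9.
A monopolist chooses Q where MR = MC. MR = 253 − 10Q; setting this equal to 96 gives Q = 15.7 and P = 174.5.
CS = ½·(253 − 174.5)·15.7 = 616.225; PS = (174.5 − 96)·15.7 = 1232.45; TS = 1848.675.
Change in social welfare: 1848.675 − 2464.9 = −616.225.

TS falls by 616.225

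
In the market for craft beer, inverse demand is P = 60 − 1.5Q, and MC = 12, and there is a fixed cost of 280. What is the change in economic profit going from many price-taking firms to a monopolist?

Economic profit rises by 384

Under competition P = MC = 12, so Q = (60 − 12)/1.5 = 32.
Profit = (12 − 12)·32 − 280 = −280.
A monopolist chooses Q where MR = MC. MR = 60 − 3Q; setting this equal to 12 gives Q = 16 and P = 36.
Profit = (36 − 12)·16 − 280 = 104.
Change in economic profit: 104 − −280 = 384.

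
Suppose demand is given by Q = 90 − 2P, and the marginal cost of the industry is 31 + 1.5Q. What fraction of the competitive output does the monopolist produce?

Q_m/Q_c = 0.8

Inverting demand: P = 45 − 0.5Q.
Monopoly sets MR = MC: 45 − Q = 31 + 1.5Q ⇒ Q = 5.6, P = 45 − 0.5·5.6 = 42.2.
Competitive equilibrium sets price equal to marginal cost: 45 − 0.5Q = 31 + 1.5Q, so Q = 7 and P = 41.5.
Ratio Q_m/Q_c = 5.6/7 = 0.8.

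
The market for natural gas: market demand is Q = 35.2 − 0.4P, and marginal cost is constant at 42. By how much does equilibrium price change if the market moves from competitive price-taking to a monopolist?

P rises by 23

Inverting demand: P = 88 − 2.5Q.
Under competition P = MC = 42, so Q = (88 − 42)/2.5 = 18.4.
Monopoly sets MR = MC: 88 − 5Q = 42 ⇒ Q = 9.2, P = 88 − 2.5·9.2 = 65.
Change in equilibrium price: 65 − 42 = 23.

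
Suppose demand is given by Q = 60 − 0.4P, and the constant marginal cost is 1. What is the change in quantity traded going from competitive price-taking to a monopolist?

Q falls by 29.8

Inverting demand: P = 150 − 2.5Q.
Under competition P = MC = 1, so Q = (150 − 1)/2.5 = 59.6.
A monopolist chooses Q where MR = MC. MR = 150 − 5Q; setting this equal to 1 gives Q = 29.8 and P = 75.5.
Change in quantity traded: 29.8 − 59.6 = −29.8.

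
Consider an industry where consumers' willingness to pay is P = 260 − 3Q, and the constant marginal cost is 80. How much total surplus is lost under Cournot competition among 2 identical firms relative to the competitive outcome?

DWL = 600

Under competition P = MC = 80, so Q = (260 − 80)/3 = 60.
Cournot with 2 identical firms: the symmetric best-response condition is 260 − 9q = 80. Each firm produces q = 20, total output Q = 40, price P = 140.
DWL is the triangle between Q = 40 and Q = 60: ½·(60 − 40)·(140 − 80) = 600.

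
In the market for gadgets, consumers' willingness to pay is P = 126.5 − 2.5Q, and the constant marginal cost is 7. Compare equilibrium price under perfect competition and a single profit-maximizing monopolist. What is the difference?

Equilibrium price rises by 59.75

Competitive firms price at marginal cost: P = 7, giving Q = 47.8.
The monopolist equates marginal revenue to marginal cost: 126.5 − 5Q = 7, so Q = 23.9. From demand, P = 66.75.
Change in equilibrium price: 66.75 − 7 = 59.75.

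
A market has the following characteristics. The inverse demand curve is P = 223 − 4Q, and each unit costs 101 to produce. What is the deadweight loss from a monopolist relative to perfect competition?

DWL = 465.125

Under competition P = MC = 101, so Q = (223 − 101)/4 = 30.5.
A monopolist chooses Q where MR = MC. MR = 223 − 8Q; setting this equal to 101 gives Q = 15.25 and P = 162.
DWL is the triangle between Q = 15.25 and Q = 30.5: ½·(30.5 − 15.25)·(162 − 101) = 465.125.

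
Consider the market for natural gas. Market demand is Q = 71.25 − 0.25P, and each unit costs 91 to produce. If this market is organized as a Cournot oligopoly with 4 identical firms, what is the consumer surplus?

Inverting demand: P = 285 − 4Q.
With 4 symmetric Cournot firms, each firm's FOC gives 285 − 20q = 91, so q = 9.7, Q = 4·9.7 = 38.8, and P = 129.8.
CS = ½·(285 − 129.8)·38.8 = 3010.88.

CS = 3010.88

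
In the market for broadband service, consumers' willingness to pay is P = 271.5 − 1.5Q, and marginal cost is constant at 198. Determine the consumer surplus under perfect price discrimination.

With perfect price discrimination, output is the efficient level Q = 49 (where demand meets MC), but every buyer pays their willingness to pay: CS = 0 and PS = total surplus.
CS = 0.

CS = 0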